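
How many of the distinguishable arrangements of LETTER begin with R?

With the first slot taken by R, it remains to arrange the other 5 letters (LETTE).
Those 5 letters have E appearing twice and T appearing twice, giving (5)!/(2!·2!) = 30.

30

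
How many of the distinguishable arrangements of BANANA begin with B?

Fix B in the first position and arrange the remaining 5 letters.
Those 5 letters have A appearing 3 times and N appearing twice, giving (5)!/(3!·2!) = 10.

10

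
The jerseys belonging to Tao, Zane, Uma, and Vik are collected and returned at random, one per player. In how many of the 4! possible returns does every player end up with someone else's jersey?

9

Let Aᵢ be the assignments in which player i gets their old jersey. We want the size of the complement of A₁∪…∪A_4.
By inclusion–exclusion this is Σ_{j=0}^{4} (−1)^j C(4,j)·(4−j)!.
Computing: 24 − 24 + 12 − 4 + 1 = 9.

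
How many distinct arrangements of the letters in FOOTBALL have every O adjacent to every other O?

Treat the 2 copies of O as a single block. The multiset to arrange is then {OO, A, B, F, L, L, T}, 7 items in all.
That gives (7)!/(2!) = 2520 arrangements.

2520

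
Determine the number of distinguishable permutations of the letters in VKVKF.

The 5 letters of VKVKF have repeats: K appearing twice and V appearing twice.
So there are 5! / (2!·2!) = 30 distinguishable arrangements.

30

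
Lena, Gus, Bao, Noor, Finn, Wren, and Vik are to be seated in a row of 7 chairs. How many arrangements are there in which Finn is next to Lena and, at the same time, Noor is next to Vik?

480

Treat {Finn,Lena} as one block (2 orders) and {Noor,Vik} as another (2 orders).
That leaves 5 units to arrange: 2 × 2 × 5! = 4 × 120 = 480.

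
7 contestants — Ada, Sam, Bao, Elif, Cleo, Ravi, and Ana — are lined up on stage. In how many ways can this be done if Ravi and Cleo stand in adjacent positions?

1440

Treat {Ravi, Cleo} as a single unit. There are 6 units to order, and the pair itself can be ordered 2 ways.
That gives 2 × 6! = 2 × 720 = 1440.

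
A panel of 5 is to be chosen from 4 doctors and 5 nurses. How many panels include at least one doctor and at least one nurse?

125

Unrestricted: C(9,5) = 126 ways to pick any 5 of the 9.
Subtract selections that omit an entire group: no doctors → C(5,5) = 1; no nurses → C(4,5) = 0.
Both groups omitted at once is impossible, so 126 − 1 = 125.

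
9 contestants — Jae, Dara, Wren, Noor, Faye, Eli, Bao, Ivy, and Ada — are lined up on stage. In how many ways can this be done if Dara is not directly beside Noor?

Of the 9! = 362880 arrangements, those with Dara and Noor adjacent number 2 × 8! = 80640 (treat the pair as a block with 2 internal orders).
So 362880 − 80640 = 282240 arrangements keep them apart.

282240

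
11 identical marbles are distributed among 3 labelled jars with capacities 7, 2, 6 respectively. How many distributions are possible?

12

Without the upper bounds there are C(13,2) = 78 ways to split 11 among 3 jars.
Subtract solutions that violate a single cap (substitute x_i' = x_i − (cap_i+1)): x_1 ≥ 8 gives C(5,2) = 10; x_2 ≥ 3 gives C(10,2) = 45; x_3 ≥ 7 gives C(6,2) = 15. Together 70.
Add back pairs where two caps are both exceeded: 1 + 0 + 3 = 4.
By inclusion–exclusion the count is 78 − 70 + 4 = 12.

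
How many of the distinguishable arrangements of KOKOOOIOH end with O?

Fix O in the last position and arrange the remaining 8 letters.
Those 8 letters have K appearing twice and O appearing 4 times, giving (8)!/(4!·2!) = 840.

840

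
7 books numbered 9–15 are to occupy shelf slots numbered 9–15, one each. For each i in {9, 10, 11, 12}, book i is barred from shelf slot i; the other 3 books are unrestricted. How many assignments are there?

Let Aᵢ (for 9 ≤ i ≤ 12) be the placements that put book i in its forbidden shelf slot. Any j of these fix j positions, leaving (7−j)! ways to fill the rest, and there are C(4,j) ways to pick which j.
By inclusion–exclusion, the number of valid placements is Σ_{j=0}^{4} (−1)^j C(4,j)·(7−j)!.
Computing: 5040 − 2880 + 720 − 96 + 6 = 2790.

2790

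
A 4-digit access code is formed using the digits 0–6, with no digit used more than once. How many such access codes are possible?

This is a permutation of 4 out of 7: P(7,4) = 7!/3!.
That product is 7 × 6 × 5 × 4 = 840.

840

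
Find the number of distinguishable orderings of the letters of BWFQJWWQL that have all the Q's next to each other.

6720

Treat the 2 copies of Q as a single block. The multiset to arrange is then {QQ, B, F, J, L, W, W, W}, 8 items in all.
That gives (8)!/(3!) = 6720 arrangements.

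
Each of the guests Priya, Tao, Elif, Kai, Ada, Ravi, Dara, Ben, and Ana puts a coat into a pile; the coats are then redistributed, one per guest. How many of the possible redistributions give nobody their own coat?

Count assignments avoiding every fixed point. For any j of the 9 guests fixed to their own coat, the other 9−j can be arranged in (9−j)! ways.
By inclusion–exclusion this is Σ_{j=0}^{9} (−1)^j C(9,j)·(9−j)!.
Computing: 362880 − 362880 + 181440 − 60480 + 15120 − 3024 + 504 − 72 + 9 − 1 = 133496.

133496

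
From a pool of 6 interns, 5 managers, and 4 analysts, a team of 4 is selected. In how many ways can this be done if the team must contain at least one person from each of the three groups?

720

Total 4-person selections from all 15: C(15,4) = 1365.
Selections missing a whole group: no interns → C(9,4) = 126; no managers → C(10,4) = 210; no analysts → C(11,4) = 330.
Add back selections omitting two groups (i.e. drawn from a single group): C(6,4) + C(5,4) + C(4,4) = 21.
By inclusion–exclusion: 1365 − 666 + 21 = 720.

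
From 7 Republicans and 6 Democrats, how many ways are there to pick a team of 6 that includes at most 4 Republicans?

Split by how many Republicans are chosen (0 through 4).
Sum: C(7,0)·C(6,6) + C(7,1)·C(6,5) + C(7,2)·C(6,4) + C(7,3)·C(6,3) + C(7,4)·C(6,2) = 1 + 42 + 315 + 700 + 525 = 1583.

1583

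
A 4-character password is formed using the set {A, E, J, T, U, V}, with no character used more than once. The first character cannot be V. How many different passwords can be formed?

300

The first character has 6−1 = 5 choices (anything except V).
The remaining 3 characters are filled from the other 5 symbols without repetition: 5 × 4 × 3 = 60.
Total: 5 × 60 = 300.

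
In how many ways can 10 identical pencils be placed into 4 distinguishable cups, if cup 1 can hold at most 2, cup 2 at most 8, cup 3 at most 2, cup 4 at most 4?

Ignoring the caps, the number of non-negative solutions to x_1+…+x_4 = 10 is C(13,3) = 286.
Subtract solutions that violate a single cap (substitute x_i' = x_i − (cap_i+1)): x_1 ≥ 3 gives C(10,3) = 120; x_2 ≥ 9 gives C(4,3) = 4; x_3 ≥ 3 gives C(10,3) = 120; x_4 ≥ 5 gives C(8,3) = 56. Together 300.
Add back pairs where two caps are both exceeded: 0 + 35 + 10 + 0 + 0 + 10 = 55.
By inclusion–exclusion the count is 286 − 300 + 55 = 41.

41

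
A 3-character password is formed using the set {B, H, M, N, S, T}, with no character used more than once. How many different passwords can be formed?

Choose and order 3 of the 6 symbols: the first character has 6 options, the next 5, then 4.
That product is 6 × 5 × 4 = 120.

120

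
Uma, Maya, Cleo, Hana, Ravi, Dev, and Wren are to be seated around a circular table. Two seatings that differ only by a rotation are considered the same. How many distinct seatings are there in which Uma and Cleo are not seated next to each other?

480

All circular seatings of 7 people number (6)! = 720.
Those with Uma next to Cleo: fuse the pair into one unit and seat 6 units around a circle — 2·(5)! = 240.
Subtracting, 720 − 240 = 480.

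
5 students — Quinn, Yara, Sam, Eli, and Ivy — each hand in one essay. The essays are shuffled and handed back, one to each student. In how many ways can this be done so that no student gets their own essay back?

44

Let Aᵢ be the assignments in which student i gets their own essay. We want the size of the complement of A₁∪…∪A_5.
By inclusion–exclusion this is Σ_{j=0}^{5} (−1)^j C(5,j)·(5−j)!.
Computing: 120 − 120 + 60 − 20 + 5 − 1 = 44.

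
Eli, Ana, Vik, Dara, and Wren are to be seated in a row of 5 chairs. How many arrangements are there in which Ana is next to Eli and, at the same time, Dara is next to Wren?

Treat {Ana,Eli} as one block (2 orders) and {Dara,Wren} as another (2 orders).
That leaves 3 units to arrange: 2 × 2 × 3! = 4 × 6 = 24.

24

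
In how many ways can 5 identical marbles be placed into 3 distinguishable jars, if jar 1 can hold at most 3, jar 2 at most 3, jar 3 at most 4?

By stars and bars, unrestricted non-negative solutions to x_1+…+x_3 = 5 number C(5+2,2) = 21.
Subtract solutions that violate a single cap (substitute x_i' = x_i − (cap_i+1)): x_1 ≥ 4 gives C(3,2) = 3; x_2 ≥ 4 gives C(3,2) = 3; x_3 ≥ 5 gives C(2,2) = 1. Together 7.
No two caps can be exceeded simultaneously, so the pair terms are all 0.
By inclusion–exclusion the count is 21 − 7 + 0 = 14.

14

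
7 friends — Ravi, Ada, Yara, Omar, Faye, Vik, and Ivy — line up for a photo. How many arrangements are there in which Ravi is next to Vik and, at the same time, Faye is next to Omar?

Treat {Ravi,Vik} as one block (2 orders) and {Faye,Omar} as another (2 orders).
That leaves 5 units to arrange: 2 × 2 × 5! = 4 × 120 = 480.

480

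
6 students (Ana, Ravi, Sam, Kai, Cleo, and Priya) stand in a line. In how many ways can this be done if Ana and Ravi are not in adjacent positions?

480

Of the 6! = 720 arrangements, those with Ana and Ravi adjacent number 2 × 5! = 240 (treat the pair as a block with 2 internal orders).
So 720 − 240 = 480 arrangements keep them apart.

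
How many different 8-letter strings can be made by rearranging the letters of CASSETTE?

5040

The 8 letters of CASSETTE have repeats: E appearing twice, S appearing twice, and T appearing twice.
So there are 8! / (2!·2!·2!) = 5040 distinguishable arrangements.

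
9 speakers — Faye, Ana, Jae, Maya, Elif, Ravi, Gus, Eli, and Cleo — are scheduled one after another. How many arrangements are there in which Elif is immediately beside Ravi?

Glue Elif and Ravi into one block (2 internal orders), leaving 8 units to arrange in a row.
So the count is 2·(8)! = 80640.

80640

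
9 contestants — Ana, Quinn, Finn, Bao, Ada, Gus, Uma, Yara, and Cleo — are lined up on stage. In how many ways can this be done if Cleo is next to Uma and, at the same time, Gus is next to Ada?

20160

Treat {Cleo,Uma} as one block (2 orders) and {Gus,Ada} as another (2 orders).
That leaves 7 units to arrange: 2 × 2 × 7! = 4 × 5040 = 20160.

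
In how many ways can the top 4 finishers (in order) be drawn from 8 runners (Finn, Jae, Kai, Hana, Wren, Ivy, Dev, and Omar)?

There are 8 choices for 1st place, 7 for 2nd, and so on down to 5 for position 4.
That gives 8 × 7 × 6 × 5 = 1680.

1680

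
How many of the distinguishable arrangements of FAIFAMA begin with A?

Fix A in the first position and arrange the remaining 6 letters.
Those 6 letters have A appearing twice and F appearing twice, giving (6)!/(2!·2!) = 180.

180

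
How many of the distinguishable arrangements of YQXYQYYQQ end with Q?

280

With the last slot taken by Q, it remains to arrange the other 8 letters (YXYQYYQQ).
Those 8 letters have Q appearing 3 times and Y appearing 4 times, giving (8)!/(4!·3!) = 280.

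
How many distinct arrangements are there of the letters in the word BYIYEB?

180

BYIYEB has 6 letters with B appearing twice and Y appearing twice.
The number of distinct arrangements is 6!/(2!·2!) = 720/4 = 180.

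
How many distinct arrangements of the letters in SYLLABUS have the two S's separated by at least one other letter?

Total arrangements of SYLLABUS: 8!/(2!·2!) = 10080.
Arrangements with the S's together: treat SS as one letter, giving (7)!/(2!) = 2520.
Hence 10080 − 2520 = 7560.

7560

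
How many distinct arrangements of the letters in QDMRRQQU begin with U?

420

Fix U in the first position and arrange the remaining 7 letters.
Those 7 letters have Q appearing 3 times and R appearing twice, giving (7)!/(3!·2!) = 420.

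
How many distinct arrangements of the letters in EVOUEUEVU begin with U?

1680

With the first slot taken by U, it remains to arrange the other 8 letters (EVOEUEVU).
Those 8 letters have E appearing 3 times, U appearing twice, and V appearing twice, giving (8)!/(3!·2!·2!) = 1680.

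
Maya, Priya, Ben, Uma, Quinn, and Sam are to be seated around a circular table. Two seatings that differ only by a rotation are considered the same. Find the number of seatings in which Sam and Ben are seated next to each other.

48

Glue Sam and Ben into a block (2 internal orders). Seating 5 units around a circle gives (4)! arrangements.
So 2 × (4)! = 2 × 24 = 48.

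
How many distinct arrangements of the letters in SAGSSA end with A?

20

With the last slot taken by A, it remains to arrange the other 5 letters (SGSSA).
Those 5 letters have S appearing 3 times, giving (5)!/(3!) = 20.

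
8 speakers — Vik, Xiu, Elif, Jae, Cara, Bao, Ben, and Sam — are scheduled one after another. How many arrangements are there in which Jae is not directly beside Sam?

30240

There are 8! = 40320 arrangements in all. If Jae and Sam are adjacent, merging them into one block gives 2·(7)! = 10080 arrangements.
Complementary counting: 40320 − 10080 = 30240.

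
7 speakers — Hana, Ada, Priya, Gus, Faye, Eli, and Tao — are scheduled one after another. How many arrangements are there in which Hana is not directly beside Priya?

3600

There are 7! = 5040 arrangements in all. If Hana and Priya are adjacent, merging them into one block gives 2·(6)! = 1440 arrangements.
So 5040 − 1440 = 3600 arrangements keep them apart.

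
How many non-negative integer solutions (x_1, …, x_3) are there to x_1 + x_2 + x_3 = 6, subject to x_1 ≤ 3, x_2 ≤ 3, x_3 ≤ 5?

15

Without the upper bounds there are C(8,2) = 28 ways to split 6 among 3 variables.
Subtract solutions that violate a single cap (substitute x_i' = x_i − (cap_i+1)): x_1 ≥ 4 gives C(4,2) = 6; x_2 ≥ 4 gives C(4,2) = 6; x_3 ≥ 6 gives C(2,2) = 1. Together 13.
No two caps can be exceeded simultaneously, so the pair terms are all 0.
By inclusion–exclusion the count is 28 − 13 + 0 = 15.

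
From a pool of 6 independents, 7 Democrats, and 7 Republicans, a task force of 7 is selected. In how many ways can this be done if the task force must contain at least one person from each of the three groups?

70658

Total 7-person selections from all 20: C(20,7) = 77520.
Subtract selections that omit an entire group: no independents → C(14,7) = 3432; no Democrats → C(13,7) = 1716; no Republicans → C(13,7) = 1716.
Add back selections omitting two groups (i.e. drawn from a single group): C(6,7) + C(7,7) + C(7,7) = 2.
By inclusion–exclusion: 77520 − 6864 + 2 = 70658.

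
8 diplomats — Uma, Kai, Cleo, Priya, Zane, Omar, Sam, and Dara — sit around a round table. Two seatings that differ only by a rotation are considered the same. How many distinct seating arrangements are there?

Around a circle, 8 distinct people have 8!/8 = (7)! = 5040 rotationally distinct seatings.

5040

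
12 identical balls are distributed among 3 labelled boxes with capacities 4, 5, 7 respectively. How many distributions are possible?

15

Ignoring the caps, the number of non-negative solutions to x_1+…+x_3 = 12 is C(14,2) = 91.
Subtract solutions that violate a single cap (substitute x_i' = x_i − (cap_i+1)): x_1 ≥ 5 gives C(9,2) = 36; x_2 ≥ 6 gives C(8,2) = 28; x_3 ≥ 8 gives C(6,2) = 15. Together 79.
Add back pairs where two caps are both exceeded: 3 + 0 + 0 = 3.
By inclusion–exclusion the count is 91 − 79 + 3 = 15.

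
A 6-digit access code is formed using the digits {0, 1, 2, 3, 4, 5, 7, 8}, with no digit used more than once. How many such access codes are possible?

20160

With no repetition, fill the 6 digits in order: 8 choices, then 7, down to 3.
That product is 8 × 7 × 6 × 5 × 4 × 3 = 20160.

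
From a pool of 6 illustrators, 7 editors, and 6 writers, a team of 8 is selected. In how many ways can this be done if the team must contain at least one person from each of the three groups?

Total 8-person selections from all 19: C(19,8) = 75582.
Selections missing a whole group: no illustrators → C(13,8) = 1287; no editors → C(12,8) = 495; no writers → C(13,8) = 1287.
Add back selections omitting two groups (i.e. drawn from a single group): C(6,8) + C(7,8) + C(6,8) = 0.
By inclusion–exclusion: 75582 − 3069 + 0 = 72513.

72513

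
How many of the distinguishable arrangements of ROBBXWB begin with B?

360

With the first slot taken by B, it remains to arrange the other 6 letters (ROBXWB).
Those 6 letters have B appearing twice, giving (6)!/(2!) = 360.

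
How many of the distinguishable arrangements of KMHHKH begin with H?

30

Fix H in the first position and arrange the remaining 5 letters.
Those 5 letters have H appearing twice and K appearing twice, giving (5)!/(2!·2!) = 30.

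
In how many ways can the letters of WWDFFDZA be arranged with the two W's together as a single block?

Treat the 2 copies of W as a single block. The multiset to arrange is then {WW, A, D, D, F, F, Z}, 7 items in all.
That gives (7)!/(2!·2!) = 1260 arrangements.

1260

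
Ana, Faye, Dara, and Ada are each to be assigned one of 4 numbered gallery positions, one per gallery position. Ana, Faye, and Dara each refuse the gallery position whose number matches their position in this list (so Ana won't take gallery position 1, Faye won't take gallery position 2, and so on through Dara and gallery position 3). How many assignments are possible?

Let Aᵢ (for i ∈ {1, 2, 3}) be the placements that put person i in their forbidden gallery position. Any j of these fix j positions, leaving (4−j)! ways to fill the rest, and there are C(3,j) ways to pick which j.
By inclusion–exclusion, the number of valid placements is Σ_{j=0}^{3} (−1)^j C(3,j)·(4−j)!.
Computing: 24 − 18 + 6 − 1 = 11.

11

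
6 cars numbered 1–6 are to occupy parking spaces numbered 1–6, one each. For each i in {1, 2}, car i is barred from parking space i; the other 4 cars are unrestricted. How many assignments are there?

504

Let Aᵢ (for i ∈ {1, 2}) be the placements that put car i in its forbidden parking space. Any j of these fix j positions, leaving (6−j)! ways to fill the rest, and there are C(2,j) ways to pick which j.
By inclusion–exclusion, the number of valid placements is Σ_{j=0}^{2} (−1)^j C(2,j)·(6−j)!.
Computing: 720 − 240 + 24 = 504.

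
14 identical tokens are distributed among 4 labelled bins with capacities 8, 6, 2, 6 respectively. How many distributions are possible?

By stars and bars, unrestricted non-negative solutions to x_1+…+x_4 = 14 number C(14+3,3) = 680.
Subtract solutions that violate a single cap (substitute x_i' = x_i − (cap_i+1)): x_1 ≥ 9 gives C(8,3) = 56; x_2 ≥ 7 gives C(10,3) = 120; x_3 ≥ 3 gives C(14,3) = 364; x_4 ≥ 7 gives C(10,3) = 120. Together 660.
Add back pairs where two caps are both exceeded: 0 + 10 + 0 + 35 + 1 + 35 = 81.
By inclusion–exclusion the count is 680 − 660 + 81 = 101.

101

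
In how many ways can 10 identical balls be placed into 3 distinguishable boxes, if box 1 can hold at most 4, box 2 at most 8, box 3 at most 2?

12

Without the upper bounds there are C(12,2) = 66 ways to split 10 among 3 boxes.
Subtract solutions that violate a single cap (substitute x_i' = x_i − (cap_i+1)): x_1 ≥ 5 gives C(7,2) = 21; x_2 ≥ 9 gives C(3,2) = 3; x_3 ≥ 3 gives C(9,2) = 36. Together 60.
Add back pairs where two caps are both exceeded: 0 + 6 + 0 = 6.
By inclusion–exclusion the count is 66 − 60 + 6 = 12.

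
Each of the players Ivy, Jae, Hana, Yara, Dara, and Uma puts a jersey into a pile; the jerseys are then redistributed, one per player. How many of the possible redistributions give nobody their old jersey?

265

Count assignments avoiding every fixed point. For any j of the 6 players fixed to their old jersey, the other 6−j can be arranged in (6−j)! ways.
By inclusion–exclusion this is Σ_{j=0}^{6} (−1)^j C(6,j)·(6−j)!.
Computing: 720 − 720 + 360 − 120 + 30 − 6 + 1 = 265.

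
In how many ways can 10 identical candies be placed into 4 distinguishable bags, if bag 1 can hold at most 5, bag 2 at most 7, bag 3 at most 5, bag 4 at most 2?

94

Without the upper bounds there are C(13,3) = 286 ways to split 10 among 4 bags.
Subtract solutions that violate a single cap (substitute x_i' = x_i − (cap_i+1)): x_1 ≥ 6 gives C(7,3) = 35; x_2 ≥ 8 gives C(5,3) = 10; x_3 ≥ 6 gives C(7,3) = 35; x_4 ≥ 3 gives C(10,3) = 120. Together 200.
Add back pairs where two caps are both exceeded: 0 + 0 + 4 + 0 + 0 + 4 = 8.
By inclusion–exclusion the count is 286 − 200 + 8 = 94.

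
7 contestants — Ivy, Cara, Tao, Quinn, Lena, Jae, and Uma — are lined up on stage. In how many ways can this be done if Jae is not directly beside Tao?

Of the 7! = 5040 arrangements, those with Jae and Tao adjacent number 2 × 6! = 1440 (treat the pair as a block with 2 internal orders).
So 5040 − 1440 = 3600 arrangements keep them apart.

3600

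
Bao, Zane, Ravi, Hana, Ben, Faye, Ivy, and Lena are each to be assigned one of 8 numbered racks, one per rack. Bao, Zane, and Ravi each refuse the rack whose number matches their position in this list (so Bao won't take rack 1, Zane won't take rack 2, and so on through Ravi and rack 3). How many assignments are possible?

Let Aᵢ (for i ∈ {1, 2, 3}) be the placements that put person i in their forbidden rack. Any j of these fix j positions, leaving (8−j)! ways to fill the rest, and there are C(3,j) ways to pick which j.
By inclusion–exclusion, the number of valid placements is Σ_{j=0}^{3} (−1)^j C(3,j)·(8−j)!.
Computing: 40320 − 15120 + 2160 − 120 = 27240.

27240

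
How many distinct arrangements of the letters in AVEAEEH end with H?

With the last slot taken by H, it remains to arrange the other 6 letters (AVEAEE).
Those 6 letters have A appearing twice and E appearing 3 times, giving (6)!/(3!·2!) = 60.

60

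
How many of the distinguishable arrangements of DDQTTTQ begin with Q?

60

Fix Q in the first position and arrange the remaining 6 letters.
Those 6 letters have D appearing twice and T appearing 3 times, giving (6)!/(3!·2!) = 60.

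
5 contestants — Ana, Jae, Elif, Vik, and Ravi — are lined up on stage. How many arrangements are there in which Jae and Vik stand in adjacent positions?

48

Treat {Jae, Vik} as a single unit. There are 4 units to order, and the pair itself can be ordered 2 ways.
So the count is 2·(4)! = 48.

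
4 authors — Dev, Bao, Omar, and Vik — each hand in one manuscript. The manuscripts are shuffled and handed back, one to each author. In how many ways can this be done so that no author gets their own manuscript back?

9

Let Aᵢ be the assignments in which author i gets their own manuscript. We want the size of the complement of A₁∪…∪A_4.
By inclusion–exclusion this is Σ_{j=0}^{4} (−1)^j C(4,j)·(4−j)!.
Computing: 24 − 24 + 12 − 4 + 1 = 9.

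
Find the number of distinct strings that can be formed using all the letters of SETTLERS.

The 8 letters of SETTLERS have repeats: E appearing twice, S appearing twice, and T appearing twice.
So there are 8! / (2!·2!·2!) = 5040 distinguishable arrangements.

5040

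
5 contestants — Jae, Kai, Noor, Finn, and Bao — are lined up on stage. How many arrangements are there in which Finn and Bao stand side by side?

48

Treat {Finn, Bao} as a single unit. There are 4 units to order, and the pair itself can be ordered 2 ways.
So the count is 2·(4)! = 48.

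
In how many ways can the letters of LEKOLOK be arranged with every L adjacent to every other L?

Treat the 2 copies of L as a single block. The multiset to arrange is then {LL, E, K, K, O, O}, 6 items in all.
That gives (6)!/(2!·2!) = 180 arrangements.

180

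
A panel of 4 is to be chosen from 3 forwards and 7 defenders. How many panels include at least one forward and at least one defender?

175

With no constraint there are C(10,4) = 210 possible selections.
Subtract selections that omit an entire group: no forwards → C(7,4) = 35; no defenders → C(3,4) = 0.
Both groups omitted at once is impossible, so 210 − 35 = 175.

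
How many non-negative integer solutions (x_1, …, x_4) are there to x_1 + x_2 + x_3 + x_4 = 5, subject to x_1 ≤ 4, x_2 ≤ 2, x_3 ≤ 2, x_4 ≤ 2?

Without the upper bounds there are C(8,3) = 56 ways to split 5 among 4 variables.
Subtract solutions that violate a single cap (substitute x_i' = x_i − (cap_i+1)): x_1 ≥ 5 gives C(3,3) = 1; x_2 ≥ 3 gives C(5,3) = 10; x_3 ≥ 3 gives C(5,3) = 10; x_4 ≥ 3 gives C(5,3) = 10. Together 31.
No two caps can be exceeded simultaneously, so the pair terms are all 0.
By inclusion–exclusion the count is 56 − 31 + 0 = 25.

25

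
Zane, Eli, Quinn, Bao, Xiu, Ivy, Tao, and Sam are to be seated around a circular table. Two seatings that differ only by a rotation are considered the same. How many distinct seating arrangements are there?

5040

Around a circle, 8 distinct people have 8!/8 = (7)! = 5040 rotationally distinct seatings.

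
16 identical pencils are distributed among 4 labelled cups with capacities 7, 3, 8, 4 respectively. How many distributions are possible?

Without the upper bounds there are C(19,3) = 969 ways to split 16 among 4 cups.
Subtract solutions that violate a single cap (substitute x_i' = x_i − (cap_i+1)): x_1 ≥ 8 gives C(11,3) = 165; x_2 ≥ 4 gives C(15,3) = 455; x_3 ≥ 9 gives C(10,3) = 120; x_4 ≥ 5 gives C(14,3) = 364. Together 1104.
Add back pairs where two caps are both exceeded: 35 + 0 + 20 + 20 + 120 + 10 = 205.
By inclusion–exclusion the count is 969 − 1104 + 205 = 70.

70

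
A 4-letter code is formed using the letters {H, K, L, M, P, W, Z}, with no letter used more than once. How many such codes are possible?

840

With no repetition, fill the 4 letters in order: 7 choices, then 6, down to 4.
That product is 7 × 6 × 5 × 4 = 840.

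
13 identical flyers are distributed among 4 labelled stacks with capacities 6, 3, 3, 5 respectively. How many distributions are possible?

By stars and bars, unrestricted non-negative solutions to x_1+…+x_4 = 13 number C(13+3,3) = 560.
Subtract solutions that violate a single cap (substitute x_i' = x_i − (cap_i+1)): x_1 ≥ 7 gives C(9,3) = 84; x_2 ≥ 4 gives C(12,3) = 220; x_3 ≥ 4 gives C(12,3) = 220; x_4 ≥ 6 gives C(10,3) = 120. Together 644.
Add back pairs where two caps are both exceeded: 10 + 10 + 1 + 56 + 20 + 20 = 117.
By inclusion–exclusion the count is 560 − 644 + 117 = 33.

33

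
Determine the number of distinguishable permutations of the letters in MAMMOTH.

840

Letter multiplicities in MAMMOTH: A×1, H×1, M×3, O×1, T×1.
So there are 7! / (3!) = 840 distinguishable arrangements.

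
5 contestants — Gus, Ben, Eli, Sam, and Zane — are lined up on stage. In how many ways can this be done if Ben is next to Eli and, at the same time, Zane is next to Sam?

Treat {Ben,Eli} as one block (2 orders) and {Zane,Sam} as another (2 orders).
That leaves 3 units to arrange: 2 × 2 × 3! = 4 × 6 = 24.

24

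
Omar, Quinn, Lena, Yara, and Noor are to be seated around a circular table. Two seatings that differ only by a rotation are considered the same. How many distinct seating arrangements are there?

Around a circle, 5 distinct people have 5!/5 = (4)! = 24 rotationally distinct seatings.

24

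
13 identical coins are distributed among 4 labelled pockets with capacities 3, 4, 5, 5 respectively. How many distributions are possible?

34

Without the upper bounds there are C(16,3) = 560 ways to split 13 among 4 pockets.
Subtract solutions that violate a single cap (substitute x_i' = x_i − (cap_i+1)): x_1 ≥ 4 gives C(12,3) = 220; x_2 ≥ 5 gives C(11,3) = 165; x_3 ≥ 6 gives C(10,3) = 120; x_4 ≥ 6 gives C(10,3) = 120. Together 625.
Add back pairs where two caps are both exceeded: 35 + 20 + 20 + 10 + 10 + 4 = 99.
By inclusion–exclusion the count is 560 − 625 + 99 = 34.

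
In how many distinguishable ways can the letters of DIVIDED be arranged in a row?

420

The 7 letters of DIVIDED have repeats: D appearing 3 times and I appearing twice.
So there are 7! / (3!·2!) = 420 distinguishable arrangements.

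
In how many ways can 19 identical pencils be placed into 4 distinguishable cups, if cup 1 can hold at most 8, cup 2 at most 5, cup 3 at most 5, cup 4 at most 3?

Ignoring the caps, the number of non-negative solutions to x_1+…+x_4 = 19 is C(22,3) = 1540.
Subtract solutions that violate a single cap (substitute x_i' = x_i − (cap_i+1)): x_1 ≥ 9 gives C(13,3) = 286; x_2 ≥ 6 gives C(16,3) = 560; x_3 ≥ 6 gives C(16,3) = 560; x_4 ≥ 4 gives C(18,3) = 816. Together 2222.
Add back pairs where two caps are both exceeded: 35 + 35 + 84 + 120 + 220 + 220 = 714.
Subtract triples: 0 + 1 + 1 + 20 = 22.
By inclusion–exclusion the count is 1540 − 2222 + 714 − 22 = 10.

10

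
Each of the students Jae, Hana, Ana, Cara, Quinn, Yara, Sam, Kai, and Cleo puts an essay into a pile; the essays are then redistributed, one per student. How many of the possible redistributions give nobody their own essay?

Count assignments avoiding every fixed point. For any j of the 9 students fixed to their own essay, the other 9−j can be arranged in (9−j)! ways.
By inclusion–exclusion this is Σ_{j=0}^{9} (−1)^j C(9,j)·(9−j)!.
Computing: 362880 − 362880 + 181440 − 60480 + 15120 − 3024 + 504 − 72 + 9 − 1 = 133496.

133496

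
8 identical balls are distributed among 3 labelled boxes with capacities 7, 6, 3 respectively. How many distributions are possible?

26

Without the upper bounds there are C(10,2) = 45 ways to split 8 among 3 boxes.
Subtract solutions that violate a single cap (substitute x_i' = x_i − (cap_i+1)): x_1 ≥ 8 gives C(2,2) = 1; x_2 ≥ 7 gives C(3,2) = 3; x_3 ≥ 4 gives C(6,2) = 15. Together 19.
No two caps can be exceeded simultaneously, so the pair terms are all 0.
By inclusion–exclusion the count is 45 − 19 + 0 = 26.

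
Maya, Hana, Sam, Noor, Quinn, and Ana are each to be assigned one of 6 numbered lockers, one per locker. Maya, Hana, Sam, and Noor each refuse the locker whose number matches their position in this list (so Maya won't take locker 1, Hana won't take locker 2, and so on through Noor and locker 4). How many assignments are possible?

362

Let Aᵢ (for 1 ≤ i ≤ 4) be the placements that put person i in their forbidden locker. Any j of these fix j positions, leaving (6−j)! ways to fill the rest, and there are C(4,j) ways to pick which j.
By inclusion–exclusion, the number of valid placements is Σ_{j=0}^{4} (−1)^j C(4,j)·(6−j)!.
Computing: 720 − 480 + 144 − 24 + 2 = 362.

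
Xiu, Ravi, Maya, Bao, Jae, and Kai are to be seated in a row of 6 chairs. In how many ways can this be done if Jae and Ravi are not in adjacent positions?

480

Of the 6! = 720 arrangements, those with Jae and Ravi adjacent number 2 × 5! = 240 (treat the pair as a block with 2 internal orders).
Complementary counting: 720 − 240 = 480.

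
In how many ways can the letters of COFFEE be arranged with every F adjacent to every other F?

Treat the 2 copies of F as a single block. The multiset to arrange is then {FF, C, E, E, O}, 5 items in all.
That gives (5)!/(2!) = 60 arrangements.

60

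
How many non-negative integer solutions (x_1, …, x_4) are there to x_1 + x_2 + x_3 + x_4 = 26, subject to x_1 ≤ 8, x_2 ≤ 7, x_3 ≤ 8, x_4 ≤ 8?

Ignoring the caps, the number of non-negative solutions to x_1+…+x_4 = 26 is C(29,3) = 3654.
Subtract solutions that violate a single cap (substitute x_i' = x_i − (cap_i+1)): x_1 ≥ 9 gives C(20,3) = 1140; x_2 ≥ 8 gives C(21,3) = 1330; x_3 ≥ 9 gives C(20,3) = 1140; x_4 ≥ 9 gives C(20,3) = 1140. Together 4750.
Add back pairs where two caps are both exceeded: 220 + 165 + 165 + 220 + 220 + 165 = 1155.
Subtract triples: 1 + 1 + 0 + 1 = 3.
By inclusion–exclusion the count is 3654 − 4750 + 1155 − 3 = 56.

56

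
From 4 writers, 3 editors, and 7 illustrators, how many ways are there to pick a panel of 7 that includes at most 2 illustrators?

491

Split by how many illustrators are chosen (0 through 2).
Sum: C(7,0)·C(7,7) + C(7,1)·C(7,6) + C(7,2)·C(7,5) = 1 + 49 + 441 = 491.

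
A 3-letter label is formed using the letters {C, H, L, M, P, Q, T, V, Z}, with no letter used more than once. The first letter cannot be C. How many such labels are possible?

448

The first letter has 9−1 = 8 choices (anything except C).
The remaining 2 letters are filled from the other 8 symbols without repetition: 8 × 7 = 56.
Total: 8 × 56 = 448.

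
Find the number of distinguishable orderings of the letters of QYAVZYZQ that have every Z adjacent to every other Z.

1260

Treat the 2 copies of Z as a single block. The multiset to arrange is then {ZZ, A, Q, Q, V, Y, Y}, 7 items in all.
That gives (7)!/(2!·2!) = 1260 arrangements.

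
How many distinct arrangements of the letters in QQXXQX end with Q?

With the last slot taken by Q, it remains to arrange the other 5 letters (QXXQX).
Those 5 letters have Q appearing twice and X appearing 3 times, giving (5)!/(3!·2!) = 10.

10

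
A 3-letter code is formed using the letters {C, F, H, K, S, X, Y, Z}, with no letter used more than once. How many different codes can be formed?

336

Choose and order 3 of the 8 symbols: the first letter has 8 options, the next 7, then 6.
8 × 7 × 6 = 336.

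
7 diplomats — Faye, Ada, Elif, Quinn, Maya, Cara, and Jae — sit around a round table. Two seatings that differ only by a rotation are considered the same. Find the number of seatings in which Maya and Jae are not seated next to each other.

All circular seatings of 7 people number (6)! = 720.
Seatings with Maya beside Jae: treat them as a block with 2 internal orders, giving 2 × (5)! = 240.
Subtracting, 720 − 240 = 480.

480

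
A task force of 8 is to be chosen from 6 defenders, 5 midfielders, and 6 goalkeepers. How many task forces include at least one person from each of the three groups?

Total 8-person selections from all 17: C(17,8) = 24310.
Subtract selections that omit an entire group: no defenders → C(11,8) = 165; no midfielders → C(12,8) = 495; no goalkeepers → C(11,8) = 165.
Add back selections omitting two groups (i.e. drawn from a single group): C(6,8) + C(5,8) + C(6,8) = 0.
By inclusion–exclusion: 24310 − 825 + 0 = 23485.

23485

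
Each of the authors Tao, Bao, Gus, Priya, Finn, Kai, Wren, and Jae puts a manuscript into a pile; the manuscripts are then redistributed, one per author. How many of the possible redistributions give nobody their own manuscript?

This is the derangement count D_8: permutations of 8 items with no fixed point.
By inclusion–exclusion this is Σ_{j=0}^{8} (−1)^j C(8,j)·(8−j)!.
Computing: 40320 − 40320 + 20160 − 6720 + 1680 − 336 + 56 − 8 + 1 = 14833.

14833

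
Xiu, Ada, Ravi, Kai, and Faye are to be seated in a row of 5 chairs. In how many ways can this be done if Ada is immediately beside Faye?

Glue Ada and Faye into one block (2 internal orders), leaving 4 units to arrange in a row.
That gives 2 × 4! = 2 × 24 = 48.

48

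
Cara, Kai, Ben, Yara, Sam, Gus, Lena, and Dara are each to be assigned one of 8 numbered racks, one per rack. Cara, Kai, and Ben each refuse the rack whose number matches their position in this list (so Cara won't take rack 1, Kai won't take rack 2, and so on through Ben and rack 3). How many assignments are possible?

27240

Let Aᵢ (for i ∈ {1, 2, 3}) be the placements that put person i in their forbidden rack. Any j of these fix j positions, leaving (8−j)! ways to fill the rest, and there are C(3,j) ways to pick which j.
By inclusion–exclusion, the number of valid placements is Σ_{j=0}^{3} (−1)^j C(3,j)·(8−j)!.
Computing: 40320 − 15120 + 2160 − 120 = 27240.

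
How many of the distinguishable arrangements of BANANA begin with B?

With the first slot taken by B, it remains to arrange the other 5 letters (ANANA).
Those 5 letters have A appearing 3 times and N appearing twice, giving (5)!/(3!·2!) = 10.

10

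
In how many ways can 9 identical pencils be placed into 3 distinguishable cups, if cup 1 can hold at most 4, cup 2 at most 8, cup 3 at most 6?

Ignoring the caps, the number of non-negative solutions to x_1+…+x_3 = 9 is C(11,2) = 55.
Subtract solutions that violate a single cap (substitute x_i' = x_i − (cap_i+1)): x_1 ≥ 5 gives C(6,2) = 15; x_2 ≥ 9 gives C(2,2) = 1; x_3 ≥ 7 gives C(4,2) = 6. Together 22.
No two caps can be exceeded simultaneously, so the pair terms are all 0.
By inclusion–exclusion the count is 55 − 22 + 0 = 33.

33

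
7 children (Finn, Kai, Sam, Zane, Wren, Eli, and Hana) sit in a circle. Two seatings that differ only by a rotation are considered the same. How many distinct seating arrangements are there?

Around a circle, 7 distinct people have 7!/7 = (6)! = 720 rotationally distinct seatings.

720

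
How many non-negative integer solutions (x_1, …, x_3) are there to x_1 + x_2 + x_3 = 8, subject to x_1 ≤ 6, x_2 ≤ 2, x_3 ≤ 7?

20

Without the upper bounds there are C(10,2) = 45 ways to split 8 among 3 variables.
Subtract solutions that violate a single cap (substitute x_i' = x_i − (cap_i+1)): x_1 ≥ 7 gives C(3,2) = 3; x_2 ≥ 3 gives C(7,2) = 21; x_3 ≥ 8 gives C(2,2) = 1. Together 25.
No two caps can be exceeded simultaneously, so the pair terms are all 0.
By inclusion–exclusion the count is 45 − 25 + 0 = 20.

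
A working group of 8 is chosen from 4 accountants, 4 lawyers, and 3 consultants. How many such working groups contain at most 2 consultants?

109

Split by how many consultants are chosen (0 through 2).
Sum: C(3,0)·C(8,8) + C(3,1)·C(8,7) + C(3,2)·C(8,6) = 1 + 24 + 84 = 109.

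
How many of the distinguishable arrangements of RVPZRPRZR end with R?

Fix R in the last position and arrange the remaining 8 letters.
Those 8 letters have P appearing twice, R appearing 3 times, and Z appearing twice, giving (8)!/(3!·2!·2!) = 1680.

1680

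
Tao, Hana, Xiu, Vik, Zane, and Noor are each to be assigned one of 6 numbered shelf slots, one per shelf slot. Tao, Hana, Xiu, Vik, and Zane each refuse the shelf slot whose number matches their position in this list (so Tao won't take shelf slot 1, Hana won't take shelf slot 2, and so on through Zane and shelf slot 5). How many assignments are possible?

309

Let Aᵢ (for 1 ≤ i ≤ 5) be the placements that put person i in their forbidden shelf slot. Any j of these fix j positions, leaving (6−j)! ways to fill the rest, and there are C(5,j) ways to pick which j.
By inclusion–exclusion, the number of valid placements is Σ_{j=0}^{5} (−1)^j C(5,j)·(6−j)!.
Computing: 720 − 600 + 240 − 60 + 10 − 1 = 309.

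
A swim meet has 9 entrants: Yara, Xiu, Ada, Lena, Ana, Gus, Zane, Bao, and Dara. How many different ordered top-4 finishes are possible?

This is an ordered selection of 4 from 9: P(9,4).
That gives 9 × 8 × 7 × 6 = 3024.

3024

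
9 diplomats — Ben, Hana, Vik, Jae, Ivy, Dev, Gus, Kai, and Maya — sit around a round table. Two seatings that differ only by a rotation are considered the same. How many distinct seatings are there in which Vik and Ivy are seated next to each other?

Glue Vik and Ivy into a block (2 internal orders). Seating 8 units around a circle gives (7)! arrangements.
So 2 × (7)! = 2 × 5040 = 10080.

10080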